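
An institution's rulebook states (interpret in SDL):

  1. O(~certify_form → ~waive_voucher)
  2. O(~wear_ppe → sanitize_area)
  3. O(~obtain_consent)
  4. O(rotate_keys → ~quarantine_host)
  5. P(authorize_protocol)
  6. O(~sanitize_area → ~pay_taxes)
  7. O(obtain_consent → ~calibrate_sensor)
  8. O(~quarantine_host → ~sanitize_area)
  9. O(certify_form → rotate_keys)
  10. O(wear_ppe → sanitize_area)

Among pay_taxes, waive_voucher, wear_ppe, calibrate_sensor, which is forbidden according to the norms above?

waive_voucher

Premises 10 and 2 cover both cases: O(wear_ppe → sanitize_area) and O(~wear_ppe → sanitize_area). Since wear_ppe ∨ ~wear_ppe is a tautology, O(sanitize_area) follows.
Premise 8 is O(~quarantine_host → ~sanitize_area); contrapositively O(sanitize_area → quarantine_host). Since O(sanitize_area) holds, K gives O(quarantine_host).
Premise 4, O(rotate_keys → ~quarantine_host), contraposes to O(quarantine_host → ~rotate_keys); with O(quarantine_host) we get O(~rotate_keys).
Premise 9, O(certify_form → rotate_keys), contraposes to O(~rotate_keys → ~certify_form); with O(~rotate_keys) we get O(~certify_form).
Premise 1 is O(~certify_form → ~waive_voucher); since O(~certify_form), deontic closure gives O(~waive_voucher).
So O(~waive_voucher) holds, i.e. waive_voucher is forbidden. None of the other listed options is forbidden under the premises.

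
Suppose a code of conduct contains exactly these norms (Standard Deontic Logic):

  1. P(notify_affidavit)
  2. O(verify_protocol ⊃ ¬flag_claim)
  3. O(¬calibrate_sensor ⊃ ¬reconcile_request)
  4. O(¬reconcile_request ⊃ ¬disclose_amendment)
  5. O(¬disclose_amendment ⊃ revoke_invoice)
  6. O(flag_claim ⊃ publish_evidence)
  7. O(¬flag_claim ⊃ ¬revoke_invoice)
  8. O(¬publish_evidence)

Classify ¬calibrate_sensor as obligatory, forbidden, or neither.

Premise 8 gives O(¬publish_evidence).
Premise 6, O(flag_claim ⊃ publish_evidence), contraposes to O(¬publish_evidence ⊃ ¬flag_claim); with O(¬publish_evidence) we get O(¬flag_claim).
Premise 7 is O(¬flag_claim ⊃ ¬revoke_invoice); since O(¬flag_claim), deontic closure gives O(¬revoke_invoice).
Premise 5, O(¬disclose_amendment ⊃ revoke_invoice), contraposes to O(¬revoke_invoice ⊃ disclose_amendment); with O(¬revoke_invoice) we get O(disclose_amendment).
Premise 4 is O(¬reconcile_request ⊃ ¬disclose_amendment); contrapositively O(disclose_amendment ⊃ reconcile_request). Since O(disclose_amendment) holds, K gives O(reconcile_request).
The contrapositive of premise 3 (O(¬calibrate_sensor ⊃ ¬reconcile_request)) is O(reconcile_request ⊃ calibrate_sensor), and O(reconcile_request) is already established, so O(calibrate_sensor).
Premises 1, 2 do not contribute to this derivation.
Thus O(calibrate_sensor), which is F(¬calibrate_sensor): ¬calibrate_sensor is forbidden.

Forbidden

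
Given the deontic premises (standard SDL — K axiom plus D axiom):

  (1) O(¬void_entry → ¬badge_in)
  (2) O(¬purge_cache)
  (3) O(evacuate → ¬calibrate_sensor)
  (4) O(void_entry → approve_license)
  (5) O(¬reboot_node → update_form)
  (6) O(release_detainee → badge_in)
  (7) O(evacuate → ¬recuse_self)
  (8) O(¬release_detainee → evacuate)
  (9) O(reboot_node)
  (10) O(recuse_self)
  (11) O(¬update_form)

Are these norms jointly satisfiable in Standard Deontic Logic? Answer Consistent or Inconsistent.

Premise 5 is O(¬reboot_node → update_form), but O(¬reboot_node) is not derivable from the premises, so it does not yield O(update_form).
So O(update_form) is not derivable, and the apparent clash with O(¬update_form) does not arise.
A world satisfying every obligation exists (e.g. approve_license=true, badge_in=true, calibrate_sensor=false, evacuate=false, purge_cache=false, reboot_node=true, recuse_self=true, release_detainee=true, update_form=false, void_entry=true); no atom is both obligatory and forbidden, so the set is consistent.

Consistent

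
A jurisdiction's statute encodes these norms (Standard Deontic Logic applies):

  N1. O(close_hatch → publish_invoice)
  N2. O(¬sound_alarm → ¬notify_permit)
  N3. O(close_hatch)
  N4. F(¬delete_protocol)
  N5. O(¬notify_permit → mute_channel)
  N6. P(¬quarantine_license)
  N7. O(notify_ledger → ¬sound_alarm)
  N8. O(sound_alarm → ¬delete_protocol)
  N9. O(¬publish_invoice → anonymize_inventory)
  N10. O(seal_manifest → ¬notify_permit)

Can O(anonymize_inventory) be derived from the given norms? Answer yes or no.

No

Premise 9 is O(¬publish_invoice → anonymize_inventory), but O(¬publish_invoice) is not derivable from the premises, so it does not yield O(anonymize_inventory).
No other premise forces O(anonymize_inventory). An ideal world satisfying every premise can still have anonymize_inventory false, so O(anonymize_inventory) is not derivable.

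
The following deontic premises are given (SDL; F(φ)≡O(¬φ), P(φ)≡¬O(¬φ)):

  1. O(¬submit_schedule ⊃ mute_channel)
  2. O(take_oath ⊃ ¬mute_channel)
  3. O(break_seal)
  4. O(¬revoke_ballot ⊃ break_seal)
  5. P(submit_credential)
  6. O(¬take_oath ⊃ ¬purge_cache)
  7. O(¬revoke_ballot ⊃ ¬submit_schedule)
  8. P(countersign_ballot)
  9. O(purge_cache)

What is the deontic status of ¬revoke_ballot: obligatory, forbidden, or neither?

Premise 9 states O(purge_cache) outright.
The contrapositive of premise 6 (O(¬take_oath ⊃ ¬purge_cache)) is O(purge_cache ⊃ take_oath), and O(purge_cache) is already established, so O(take_oath).
Applying K to premise 2 (O(take_oath ⊃ ¬mute_channel)) and O(take_oath) yields O(¬mute_channel).
Premise 1 is O(¬submit_schedule ⊃ mute_channel); contrapositively O(¬mute_channel ⊃ submit_schedule). Since O(¬mute_channel) holds, K gives O(submit_schedule).
Premise 7 is O(¬revoke_ballot ⊃ ¬submit_schedule); contrapositively O(submit_schedule ⊃ revoke_ballot). Since O(submit_schedule) holds, K gives O(revoke_ballot).
Premises 3, 4, 5, 8 do not contribute to this derivation.
Thus O(revoke_ballot), which is F(¬revoke_ballot): ¬revoke_ballot is forbidden.

Forbidden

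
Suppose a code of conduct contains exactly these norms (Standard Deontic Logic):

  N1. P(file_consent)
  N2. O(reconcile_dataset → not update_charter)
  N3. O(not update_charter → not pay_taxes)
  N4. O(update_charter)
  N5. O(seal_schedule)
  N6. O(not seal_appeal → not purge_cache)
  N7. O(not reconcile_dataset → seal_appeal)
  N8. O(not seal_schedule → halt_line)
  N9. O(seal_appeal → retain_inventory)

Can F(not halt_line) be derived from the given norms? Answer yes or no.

No

Premise 8 is O(not seal_schedule → halt_line), but O(not seal_schedule) is not derivable from the premises, so it does not yield O(halt_line).
No other premise forces O(halt_line). An ideal world satisfying every premise can still have not halt_line true, so F(not halt_line) is not derivable.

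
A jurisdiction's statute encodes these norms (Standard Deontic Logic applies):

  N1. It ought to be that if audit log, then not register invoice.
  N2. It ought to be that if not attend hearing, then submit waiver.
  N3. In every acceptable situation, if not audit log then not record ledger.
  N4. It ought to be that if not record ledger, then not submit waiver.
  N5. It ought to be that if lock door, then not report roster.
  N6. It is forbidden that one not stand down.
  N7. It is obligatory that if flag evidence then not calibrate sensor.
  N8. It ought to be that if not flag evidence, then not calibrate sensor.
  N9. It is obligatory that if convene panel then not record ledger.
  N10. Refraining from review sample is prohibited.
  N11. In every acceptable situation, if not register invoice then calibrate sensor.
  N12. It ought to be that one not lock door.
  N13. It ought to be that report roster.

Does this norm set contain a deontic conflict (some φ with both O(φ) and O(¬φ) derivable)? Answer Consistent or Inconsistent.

Consistent

Premise 5 is O(lock_door → ¬report_roster), but O(lock_door) is not derivable from the premises, so it does not yield O(¬report_roster).
So O(¬report_roster) is not derivable, and the apparent clash with O(report_roster) does not arise.
A world satisfying every obligation exists (e.g. attend_hearing=true, audit_log=false, calibrate_sensor=false, convene_panel=false, flag_evidence=false, lock_door=false, record_ledger=false, register_invoice=true, report_roster=true, review_sample=true, stand_down=true, submit_waiver=false); no atom is both obligatory and forbidden, so the set is consistent.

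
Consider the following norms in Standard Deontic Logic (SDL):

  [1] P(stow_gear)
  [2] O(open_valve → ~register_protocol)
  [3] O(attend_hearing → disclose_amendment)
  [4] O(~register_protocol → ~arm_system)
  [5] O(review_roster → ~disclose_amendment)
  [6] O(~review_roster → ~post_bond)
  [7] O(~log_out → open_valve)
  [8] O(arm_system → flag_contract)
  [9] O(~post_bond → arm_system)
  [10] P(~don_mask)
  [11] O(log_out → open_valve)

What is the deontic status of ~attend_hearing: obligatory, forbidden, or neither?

Premises 7 and 11 are O(~log_out → open_valve) and O(log_out → open_valve); every ideal world satisfies ~log_out or log_out, so in either case open_valve holds — hence O(open_valve).
Applying K to premise 2 (O(open_valve → ~register_protocol)) and O(open_valve) yields O(~register_protocol).
From O(~register_protocol) and premise 4, O(~register_protocol → ~arm_system), we obtain O(~arm_system).
Premise 9 is O(~post_bond → arm_system); contrapositively O(~arm_system → post_bond). Since O(~arm_system) holds, K gives O(post_bond).
Premise 6 is O(~review_roster → ~post_bond); contrapositively O(post_bond → review_roster). Since O(post_bond) holds, K gives O(review_roster).
Applying K to premise 5 (O(review_roster → ~disclose_amendment)) and O(review_roster) yields O(~disclose_amendment).
The contrapositive of premise 3 (O(attend_hearing → disclose_amendment)) is O(~disclose_amendment → ~attend_hearing), and O(~disclose_amendment) is already established, so O(~attend_hearing).
Premises 1, 8, 10 do not contribute to this derivation.
Hence ~attend_hearing is obligatory.

Obligatory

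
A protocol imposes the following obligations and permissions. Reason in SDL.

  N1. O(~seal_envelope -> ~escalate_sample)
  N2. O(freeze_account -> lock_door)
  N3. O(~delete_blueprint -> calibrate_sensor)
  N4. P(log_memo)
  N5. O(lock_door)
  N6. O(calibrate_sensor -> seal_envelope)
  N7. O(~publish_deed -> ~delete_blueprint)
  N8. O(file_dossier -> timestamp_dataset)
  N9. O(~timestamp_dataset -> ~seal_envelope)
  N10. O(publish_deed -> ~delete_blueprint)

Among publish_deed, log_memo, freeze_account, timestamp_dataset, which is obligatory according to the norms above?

timestamp_dataset

Premises 10 and 7 cover both cases: O(publish_deed -> ~delete_blueprint) and O(~publish_deed -> ~delete_blueprint). Since publish_deed ∨ ~publish_deed is a tautology, O(~delete_blueprint) follows.
With premise 3, O(~delete_blueprint -> calibrate_sensor), the K-axiom yields O(calibrate_sensor).
With premise 6, O(calibrate_sensor -> seal_envelope), the K-axiom yields O(seal_envelope).
The contrapositive of premise 9 (O(~timestamp_dataset -> ~seal_envelope)) is O(seal_envelope -> timestamp_dataset), and O(seal_envelope) is already established, so O(timestamp_dataset).
So O(timestamp_dataset) holds — timestamp_dataset is obligatory. None of the other listed options is made obligatory by any chain of premises.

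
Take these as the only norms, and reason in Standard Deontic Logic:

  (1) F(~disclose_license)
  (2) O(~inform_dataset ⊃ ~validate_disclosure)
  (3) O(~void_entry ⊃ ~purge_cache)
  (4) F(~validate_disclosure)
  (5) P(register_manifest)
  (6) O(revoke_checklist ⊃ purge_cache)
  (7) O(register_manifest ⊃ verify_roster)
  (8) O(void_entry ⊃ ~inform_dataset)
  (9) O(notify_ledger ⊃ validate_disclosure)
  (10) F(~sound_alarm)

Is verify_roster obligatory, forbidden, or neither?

Premise 7 is O(register_manifest ⊃ verify_roster), but O(register_manifest) is not derivable from the premises (the permission P(register_manifest) asserts only ~O(~register_manifest), not O(register_manifest)), so it does not yield O(verify_roster).
No premise or chain of K-axiom applications forces O(verify_roster), and none forces O(~verify_roster). So verify_roster is neither obligatory nor forbidden under these norms.

Neither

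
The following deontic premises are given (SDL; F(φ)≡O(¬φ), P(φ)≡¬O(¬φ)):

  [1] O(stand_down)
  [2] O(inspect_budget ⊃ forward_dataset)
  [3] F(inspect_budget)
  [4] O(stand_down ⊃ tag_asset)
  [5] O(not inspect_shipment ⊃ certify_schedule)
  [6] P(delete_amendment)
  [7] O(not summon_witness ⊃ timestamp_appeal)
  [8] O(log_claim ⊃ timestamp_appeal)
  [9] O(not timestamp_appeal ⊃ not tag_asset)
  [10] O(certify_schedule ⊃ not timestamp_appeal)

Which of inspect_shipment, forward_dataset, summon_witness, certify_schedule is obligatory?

inspect_shipment

Premise 1 gives O(stand_down).
Premise 4 is O(stand_down ⊃ tag_asset); since O(stand_down), deontic closure gives O(tag_asset).
Premise 9 is O(not timestamp_appeal ⊃ not tag_asset); contrapositively O(tag_asset ⊃ timestamp_appeal). Since O(tag_asset) holds, K gives O(timestamp_appeal).
Premise 10 is O(certify_schedule ⊃ not timestamp_appeal); contrapositively O(timestamp_appeal ⊃ not certify_schedule). Since O(timestamp_appeal) holds, K gives O(not certify_schedule).
Premise 5, O(not inspect_shipment ⊃ certify_schedule), contraposes to O(not certify_schedule ⊃ inspect_shipment); with O(not certify_schedule) we get O(inspect_shipment).
So O(inspect_shipment) holds — inspect_shipment is obligatory. None of the other listed options is made obligatory by any chain of premises.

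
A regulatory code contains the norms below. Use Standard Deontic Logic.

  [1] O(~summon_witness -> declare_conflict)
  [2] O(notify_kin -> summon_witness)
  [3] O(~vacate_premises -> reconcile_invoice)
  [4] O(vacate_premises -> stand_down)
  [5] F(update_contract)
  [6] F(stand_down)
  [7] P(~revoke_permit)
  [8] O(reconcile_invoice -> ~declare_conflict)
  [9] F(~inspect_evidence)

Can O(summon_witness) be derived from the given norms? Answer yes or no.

Premise 6 is F(stand_down), i.e. O(~stand_down).
Premise 4 is O(vacate_premises -> stand_down); contrapositively O(~stand_down -> ~vacate_premises). Since O(~stand_down) holds, K gives O(~vacate_premises).
Applying K to premise 3 (O(~vacate_premises -> reconcile_invoice)) and O(~vacate_premises) yields O(reconcile_invoice).
Premise 8 is O(reconcile_invoice -> ~declare_conflict); since O(reconcile_invoice), deontic closure gives O(~declare_conflict).
Premise 1 is O(~summon_witness -> declare_conflict); contrapositively O(~declare_conflict -> summon_witness). Since O(~declare_conflict) holds, K gives O(summon_witness).
Premises 2, 5, 7, 9 do not contribute to this derivation.
So O(summon_witness) follows.

Yes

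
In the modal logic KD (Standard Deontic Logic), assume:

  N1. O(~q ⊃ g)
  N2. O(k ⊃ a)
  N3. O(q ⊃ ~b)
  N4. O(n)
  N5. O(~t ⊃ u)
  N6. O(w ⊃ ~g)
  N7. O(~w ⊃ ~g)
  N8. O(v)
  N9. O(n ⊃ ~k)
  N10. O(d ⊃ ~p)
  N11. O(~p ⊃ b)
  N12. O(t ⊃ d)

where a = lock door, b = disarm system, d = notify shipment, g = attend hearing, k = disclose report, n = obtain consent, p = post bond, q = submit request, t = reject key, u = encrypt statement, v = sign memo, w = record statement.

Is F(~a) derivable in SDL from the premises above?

Premise 2 is O(k ⊃ a), but O(k) is not derivable from the premises, so it does not yield O(a).
No other premise forces O(a). An ideal world satisfying every premise can still have ~a true, so F(~a) is not derivable.

No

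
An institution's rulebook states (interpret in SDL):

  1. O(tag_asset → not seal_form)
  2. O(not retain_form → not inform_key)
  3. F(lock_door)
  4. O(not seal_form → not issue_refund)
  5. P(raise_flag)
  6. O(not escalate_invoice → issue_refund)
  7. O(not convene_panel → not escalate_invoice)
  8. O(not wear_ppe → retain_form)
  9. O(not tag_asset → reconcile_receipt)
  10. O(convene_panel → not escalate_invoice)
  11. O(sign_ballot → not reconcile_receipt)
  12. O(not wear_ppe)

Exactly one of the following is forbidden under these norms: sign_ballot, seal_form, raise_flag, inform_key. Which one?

By case analysis on not convene_panel: premise 7 gives O(not convene_panel → not escalate_invoice) and premise 10 gives O(convene_panel → not escalate_invoice), so O(not escalate_invoice) either way.
Premise 6 is O(not escalate_invoice → issue_refund); since O(not escalate_invoice), deontic closure gives O(issue_refund).
Premise 4, O(not seal_form → not issue_refund), contraposes to O(issue_refund → seal_form); with O(issue_refund) we get O(seal_form).
Premise 1, O(tag_asset → not seal_form), contraposes to O(seal_form → not tag_asset); with O(seal_form) we get O(not tag_asset).
From O(not tag_asset) and premise 9, O(not tag_asset → reconcile_receipt), we obtain O(reconcile_receipt).
The contrapositive of premise 11 (O(sign_ballot → not reconcile_receipt)) is O(reconcile_receipt → not sign_ballot), and O(reconcile_receipt) is already established, so O(not sign_ballot).
So O(not sign_ballot) holds, i.e. sign_ballot is forbidden. None of the other listed options is forbidden under the premises.

sign_ballot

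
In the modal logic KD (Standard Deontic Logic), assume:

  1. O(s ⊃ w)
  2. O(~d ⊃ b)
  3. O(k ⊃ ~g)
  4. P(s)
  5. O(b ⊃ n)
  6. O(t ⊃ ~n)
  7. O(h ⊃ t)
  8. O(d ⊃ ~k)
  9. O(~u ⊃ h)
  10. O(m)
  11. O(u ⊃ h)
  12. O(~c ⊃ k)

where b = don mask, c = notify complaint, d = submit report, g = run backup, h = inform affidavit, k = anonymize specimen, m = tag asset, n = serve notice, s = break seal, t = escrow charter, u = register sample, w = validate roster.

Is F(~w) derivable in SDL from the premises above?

Premise 1 is O(s ⊃ w), but O(s) is not derivable from the premises (the permission P(s) asserts only ~O(~s), not O(s)), so it does not yield O(w).
No other premise forces O(w). An ideal world satisfying every premise can still have ~w true, so F(~w) is not derivable.

No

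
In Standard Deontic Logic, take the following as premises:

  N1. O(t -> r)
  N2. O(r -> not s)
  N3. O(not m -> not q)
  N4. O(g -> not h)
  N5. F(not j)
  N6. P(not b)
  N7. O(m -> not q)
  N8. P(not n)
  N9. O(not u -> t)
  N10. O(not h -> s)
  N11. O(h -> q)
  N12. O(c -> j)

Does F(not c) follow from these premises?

Premise 12 is O(c -> j); even if O(j) held, inferring O(c) would be affirming the consequent — invalid.
No other premise forces O(c). An ideal world satisfying every premise can still have not c true, so F(not c) is not derivable.

No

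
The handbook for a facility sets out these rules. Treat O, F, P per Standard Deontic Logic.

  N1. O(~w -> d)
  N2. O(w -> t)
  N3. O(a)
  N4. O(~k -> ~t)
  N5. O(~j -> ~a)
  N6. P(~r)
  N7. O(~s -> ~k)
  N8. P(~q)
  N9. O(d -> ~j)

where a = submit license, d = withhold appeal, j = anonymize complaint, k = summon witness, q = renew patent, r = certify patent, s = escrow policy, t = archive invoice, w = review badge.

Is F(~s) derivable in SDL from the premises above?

Premise 3 gives O(a).
Premise 5 is O(~j -> ~a); contrapositively O(a -> j). Since O(a) holds, K gives O(j).
Premise 9 is O(d -> ~j); contrapositively O(j -> ~d). Since O(j) holds, K gives O(~d).
Premise 1, O(~w -> d), contraposes to O(~d -> w); with O(~d) we get O(w).
With premise 2, O(w -> t), the K-axiom yields O(t).
Premise 4, O(~k -> ~t), contraposes to O(t -> k); with O(t) we get O(k).
The contrapositive of premise 7 (O(~s -> ~k)) is O(k -> s), and O(k) is already established, so O(s).
Premises 6, 8 do not contribute to this derivation.
So O(s) holds, i.e. F(~s). The claim follows.

Yes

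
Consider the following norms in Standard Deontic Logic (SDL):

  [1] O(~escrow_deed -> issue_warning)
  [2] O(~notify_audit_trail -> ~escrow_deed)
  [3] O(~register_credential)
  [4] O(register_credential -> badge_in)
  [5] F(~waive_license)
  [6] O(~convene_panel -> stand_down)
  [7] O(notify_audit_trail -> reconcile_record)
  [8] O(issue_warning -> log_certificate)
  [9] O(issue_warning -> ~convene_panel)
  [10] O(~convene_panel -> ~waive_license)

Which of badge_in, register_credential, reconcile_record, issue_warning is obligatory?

Premise 5, F(~waive_license), is equivalent to O(waive_license).
The contrapositive of premise 10 (O(~convene_panel -> ~waive_license)) is O(waive_license -> convene_panel), and O(waive_license) is already established, so O(convene_panel).
Premise 9, O(issue_warning -> ~convene_panel), contraposes to O(convene_panel -> ~issue_warning); with O(convene_panel) we get O(~issue_warning).
The contrapositive of premise 1 (O(~escrow_deed -> issue_warning)) is O(~issue_warning -> escrow_deed), and O(~issue_warning) is already established, so O(escrow_deed).
Premise 2, O(~notify_audit_trail -> ~escrow_deed), contraposes to O(escrow_deed -> notify_audit_trail); with O(escrow_deed) we get O(notify_audit_trail).
From O(notify_audit_trail) and premise 7, O(notify_audit_trail -> reconcile_record), we obtain O(reconcile_record).
So O(reconcile_record) holds — reconcile_record is obligatory. None of the other listed options is made obligatory by any chain of premises.

reconcile_record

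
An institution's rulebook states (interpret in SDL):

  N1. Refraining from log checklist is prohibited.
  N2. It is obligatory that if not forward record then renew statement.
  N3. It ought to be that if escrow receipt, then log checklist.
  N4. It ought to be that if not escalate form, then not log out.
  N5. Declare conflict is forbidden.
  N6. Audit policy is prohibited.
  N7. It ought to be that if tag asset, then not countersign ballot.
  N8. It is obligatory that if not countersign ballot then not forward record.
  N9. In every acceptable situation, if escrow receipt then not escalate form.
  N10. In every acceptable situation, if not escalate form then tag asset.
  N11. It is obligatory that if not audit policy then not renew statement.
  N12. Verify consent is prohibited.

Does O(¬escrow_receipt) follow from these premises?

F(audit_policy) at premise 6 means O(¬audit_policy).
Premise 11 is O(¬audit_policy → ¬renew_statement); since O(¬audit_policy), deontic closure gives O(¬renew_statement).
Premise 2 is O(¬forward_record → renew_statement); contrapositively O(¬renew_statement → forward_record). Since O(¬renew_statement) holds, K gives O(forward_record).
Premise 8 is O(¬countersign_ballot → ¬forward_record); contrapositively O(forward_record → countersign_ballot). Since O(forward_record) holds, K gives O(countersign_ballot).
Premise 7 is O(tag_asset → ¬countersign_ballot); contrapositively O(countersign_ballot → ¬tag_asset). Since O(countersign_ballot) holds, K gives O(¬tag_asset).
The contrapositive of premise 10 (O(¬escalate_form → tag_asset)) is O(¬tag_asset → escalate_form), and O(¬tag_asset) is already established, so O(escalate_form).
Premise 9 is O(escrow_receipt → ¬escalate_form); contrapositively O(escalate_form → ¬escrow_receipt). Since O(escalate_form) holds, K gives O(¬escrow_receipt).
Premises 1, 3, 4, 5, 12 do not contribute to this derivation.
So O(¬escrow_receipt) follows.

Yes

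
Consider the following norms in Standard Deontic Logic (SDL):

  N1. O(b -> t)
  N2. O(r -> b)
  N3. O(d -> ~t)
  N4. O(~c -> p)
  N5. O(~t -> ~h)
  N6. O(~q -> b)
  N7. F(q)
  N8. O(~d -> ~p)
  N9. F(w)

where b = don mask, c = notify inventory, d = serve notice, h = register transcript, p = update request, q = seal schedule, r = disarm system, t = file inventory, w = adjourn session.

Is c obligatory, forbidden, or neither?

F(q) at premise 7 means O(~q).
Premise 6 is O(~q -> b); since O(~q), deontic closure gives O(b).
Applying K to premise 1 (O(b -> t)) and O(b) yields O(t).
The contrapositive of premise 3 (O(d -> ~t)) is O(t -> ~d), and O(t) is already established, so O(~d).
From O(~d) and premise 8, O(~d -> ~p), we obtain O(~p).
The contrapositive of premise 4 (O(~c -> p)) is O(~p -> c), and O(~p) is already established, so O(c).
Premises 2, 5, 9 do not contribute to this derivation.
Hence c is obligatory.

Obligatory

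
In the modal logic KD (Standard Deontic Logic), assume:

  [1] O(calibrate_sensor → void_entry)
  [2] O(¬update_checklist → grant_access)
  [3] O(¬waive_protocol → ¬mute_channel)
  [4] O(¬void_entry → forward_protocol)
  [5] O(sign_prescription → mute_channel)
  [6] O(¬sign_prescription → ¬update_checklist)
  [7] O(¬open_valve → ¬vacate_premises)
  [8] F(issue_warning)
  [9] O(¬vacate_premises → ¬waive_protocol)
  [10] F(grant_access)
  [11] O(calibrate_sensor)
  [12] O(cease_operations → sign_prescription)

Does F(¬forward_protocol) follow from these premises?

No

Premise 4 is O(¬void_entry → forward_protocol), but O(¬void_entry) is not derivable from the premises, so it does not yield O(forward_protocol).
No other premise forces O(forward_protocol). An ideal world satisfying every premise can still have ¬forward_protocol true, so F(¬forward_protocol) is not derivable.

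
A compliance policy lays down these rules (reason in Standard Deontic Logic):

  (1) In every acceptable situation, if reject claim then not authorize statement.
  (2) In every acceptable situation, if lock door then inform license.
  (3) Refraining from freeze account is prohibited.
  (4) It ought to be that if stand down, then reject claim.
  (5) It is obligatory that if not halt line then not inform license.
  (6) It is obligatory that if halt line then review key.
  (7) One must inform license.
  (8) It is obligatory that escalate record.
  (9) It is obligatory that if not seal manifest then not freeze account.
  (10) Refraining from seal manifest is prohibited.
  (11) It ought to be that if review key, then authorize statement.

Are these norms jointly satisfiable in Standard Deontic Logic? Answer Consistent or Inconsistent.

Consistent

Premise 9 is O(¬seal_manifest → ¬freeze_account), but O(¬seal_manifest) is not derivable from the premises, so it does not yield O(¬freeze_account).
So O(¬freeze_account) is not derivable, and the apparent clash with O(freeze_account) does not arise.
A world satisfying every obligation exists (e.g. authorize_statement=true, escalate_record=true, freeze_account=true, halt_line=true, inform_license=true, lock_door=false, reject_claim=false, review_key=true, seal_manifest=true, stand_down=false); no atom is both obligatory and forbidden, so the set is consistent.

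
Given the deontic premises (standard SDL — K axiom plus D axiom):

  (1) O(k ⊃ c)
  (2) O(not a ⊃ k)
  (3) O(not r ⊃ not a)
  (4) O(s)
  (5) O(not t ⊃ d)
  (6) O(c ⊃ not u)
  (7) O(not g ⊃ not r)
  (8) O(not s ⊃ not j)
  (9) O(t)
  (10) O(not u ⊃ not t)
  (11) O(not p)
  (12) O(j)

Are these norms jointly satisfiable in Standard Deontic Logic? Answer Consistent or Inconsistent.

Consistent

Premise 8 is O(not s ⊃ not j), but O(not s) is not derivable from the premises, so it does not yield O(not j).
So O(not j) is not derivable, and the apparent clash with O(j) does not arise.
A world satisfying every obligation exists (e.g. a=true, c=false, d=false, g=true, j=true, k=false, p=false, r=true, s=true, t=true, u=true); no atom is both obligatory and forbidden, so the set is consistent.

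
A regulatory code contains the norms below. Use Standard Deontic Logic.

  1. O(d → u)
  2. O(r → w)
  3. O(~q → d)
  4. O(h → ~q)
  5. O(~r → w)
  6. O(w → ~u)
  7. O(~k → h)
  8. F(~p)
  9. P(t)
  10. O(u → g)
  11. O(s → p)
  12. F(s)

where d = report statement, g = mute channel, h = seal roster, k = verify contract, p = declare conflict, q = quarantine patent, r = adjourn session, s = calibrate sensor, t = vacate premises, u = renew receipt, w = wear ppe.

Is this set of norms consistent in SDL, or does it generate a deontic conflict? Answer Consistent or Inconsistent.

Consistent

Premise 11 is O(s → p); even if O(p) held, inferring O(s) would be affirming the consequent — invalid.
So O(s) is not derivable, and the apparent clash with O(~s) does not arise.
A world satisfying every obligation exists (e.g. d=false, g=false, h=false, k=true, p=true, q=true, r=false, s=false, t=false, u=false, w=true); no atom is both obligatory and forbidden, so the set is consistent.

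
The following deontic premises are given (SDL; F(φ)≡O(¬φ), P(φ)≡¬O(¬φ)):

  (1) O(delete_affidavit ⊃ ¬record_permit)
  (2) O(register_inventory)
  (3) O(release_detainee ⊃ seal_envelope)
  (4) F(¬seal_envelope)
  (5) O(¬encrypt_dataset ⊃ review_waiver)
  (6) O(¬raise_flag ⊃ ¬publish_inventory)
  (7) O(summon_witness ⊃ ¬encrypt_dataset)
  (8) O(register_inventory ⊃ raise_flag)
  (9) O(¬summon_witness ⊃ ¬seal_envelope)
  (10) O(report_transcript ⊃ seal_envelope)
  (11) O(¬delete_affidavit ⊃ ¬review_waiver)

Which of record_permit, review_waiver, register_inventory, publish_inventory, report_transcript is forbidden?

Premise 4 is F(¬seal_envelope), i.e. O(seal_envelope).
The contrapositive of premise 9 (O(¬summon_witness ⊃ ¬seal_envelope)) is O(seal_envelope ⊃ summon_witness), and O(seal_envelope) is already established, so O(summon_witness).
Applying K to premise 7 (O(summon_witness ⊃ ¬encrypt_dataset)) and O(summon_witness) yields O(¬encrypt_dataset).
With premise 5, O(¬encrypt_dataset ⊃ review_waiver), the K-axiom yields O(review_waiver).
Premise 11, O(¬delete_affidavit ⊃ ¬review_waiver), contraposes to O(review_waiver ⊃ delete_affidavit); with O(review_waiver) we get O(delete_affidavit).
Premise 1 is O(delete_affidavit ⊃ ¬record_permit); since O(delete_affidavit), deontic closure gives O(¬record_permit).
So O(¬record_permit) holds, i.e. record_permit is forbidden. None of the other listed options is forbidden under the premises.

record_permit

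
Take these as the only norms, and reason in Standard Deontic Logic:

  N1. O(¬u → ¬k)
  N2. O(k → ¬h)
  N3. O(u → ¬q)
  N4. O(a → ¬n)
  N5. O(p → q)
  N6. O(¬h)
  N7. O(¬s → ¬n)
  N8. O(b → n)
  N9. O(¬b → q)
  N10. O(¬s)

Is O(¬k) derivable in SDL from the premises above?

From premise 10 we have O(¬s).
Applying K to premise 7 (O(¬s → ¬n)) and O(¬s) yields O(¬n).
Premise 8 is O(b → n); contrapositively O(¬n → ¬b). Since O(¬n) holds, K gives O(¬b).
From O(¬b) and premise 9, O(¬b → q), we obtain O(q).
Premise 3 is O(u → ¬q); contrapositively O(q → ¬u). Since O(q) holds, K gives O(¬u).
Applying K to premise 1 (O(¬u → ¬k)) and O(¬u) yields O(¬k).
Premises 2, 4, 5, 6 do not contribute to this derivation.
So O(¬k) follows.

Yes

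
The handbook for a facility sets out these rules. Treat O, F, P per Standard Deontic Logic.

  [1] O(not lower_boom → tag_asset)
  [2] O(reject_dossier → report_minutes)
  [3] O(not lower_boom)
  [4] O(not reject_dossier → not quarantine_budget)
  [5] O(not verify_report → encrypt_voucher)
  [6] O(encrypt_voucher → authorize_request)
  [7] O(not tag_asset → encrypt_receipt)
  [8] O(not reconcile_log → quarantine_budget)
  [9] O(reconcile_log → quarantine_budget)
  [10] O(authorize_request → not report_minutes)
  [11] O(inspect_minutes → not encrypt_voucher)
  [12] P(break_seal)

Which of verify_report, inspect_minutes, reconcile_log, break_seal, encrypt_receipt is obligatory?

verify_report

Premises 9 and 8 cover both cases: O(reconcile_log → quarantine_budget) and O(not reconcile_log → quarantine_budget). Since reconcile_log ∨ not reconcile_log is a tautology, O(quarantine_budget) follows.
The contrapositive of premise 4 (O(not reject_dossier → not quarantine_budget)) is O(quarantine_budget → reject_dossier), and O(quarantine_budget) is already established, so O(reject_dossier).
Applying K to premise 2 (O(reject_dossier → report_minutes)) and O(reject_dossier) yields O(report_minutes).
Premise 10, O(authorize_request → not report_minutes), contraposes to O(report_minutes → not authorize_request); with O(report_minutes) we get O(not authorize_request).
Premise 6 is O(encrypt_voucher → authorize_request); contrapositively O(not authorize_request → not encrypt_voucher). Since O(not authorize_request) holds, K gives O(not encrypt_voucher).
Premise 5 is O(not verify_report → encrypt_voucher); contrapositively O(not encrypt_voucher → verify_report). Since O(not encrypt_voucher) holds, K gives O(verify_report).
So O(verify_report) holds — verify_report is obligatory. None of the other listed options is made obligatory by any chain of premises.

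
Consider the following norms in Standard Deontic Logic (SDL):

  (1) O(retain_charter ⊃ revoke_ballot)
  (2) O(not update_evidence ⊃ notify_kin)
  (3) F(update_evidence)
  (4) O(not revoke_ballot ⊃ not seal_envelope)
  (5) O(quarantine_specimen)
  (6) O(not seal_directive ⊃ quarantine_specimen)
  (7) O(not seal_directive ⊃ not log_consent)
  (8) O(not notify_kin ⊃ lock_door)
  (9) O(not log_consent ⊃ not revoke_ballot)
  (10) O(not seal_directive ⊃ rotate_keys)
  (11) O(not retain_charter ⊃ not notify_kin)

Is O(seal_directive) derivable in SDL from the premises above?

Yes

Premise 3 is F(update_evidence), i.e. O(not update_evidence).
Premise 2 is O(not update_evidence ⊃ notify_kin); since O(not update_evidence), deontic closure gives O(notify_kin).
Premise 11 is O(not retain_charter ⊃ not notify_kin); contrapositively O(notify_kin ⊃ retain_charter). Since O(notify_kin) holds, K gives O(retain_charter).
From O(retain_charter) and premise 1, O(retain_charter ⊃ revoke_ballot), we obtain O(revoke_ballot).
Premise 9 is O(not log_consent ⊃ not revoke_ballot); contrapositively O(revoke_ballot ⊃ log_consent). Since O(revoke_ballot) holds, K gives O(log_consent).
The contrapositive of premise 7 (O(not seal_directive ⊃ not log_consent)) is O(log_consent ⊃ seal_directive), and O(log_consent) is already established, so O(seal_directive).
Premises 4, 5, 6, 8, 10 do not contribute to this derivation.
So O(seal_directive) follows.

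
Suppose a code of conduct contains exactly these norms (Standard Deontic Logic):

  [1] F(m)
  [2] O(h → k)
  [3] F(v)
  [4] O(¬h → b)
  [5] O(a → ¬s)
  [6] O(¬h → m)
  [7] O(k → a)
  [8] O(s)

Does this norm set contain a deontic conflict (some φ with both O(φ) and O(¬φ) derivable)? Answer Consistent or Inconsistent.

Inconsistent

Premise 1 is F(m), i.e. O(¬m).
Premise 6 is O(¬h → m); contrapositively O(¬m → h). Since O(¬m) holds, K gives O(h).
Premise 2 is O(h → k); since O(h), deontic closure gives O(k).
Premise 7 is O(k → a); since O(k), deontic closure gives O(a).
With premise 5, O(a → ¬s), the K-axiom yields O(¬s).
Yet premise 8 states O(s).
We now have both O(¬s) and O(s) — s is simultaneously obligatory and forbidden, violating the D-axiom.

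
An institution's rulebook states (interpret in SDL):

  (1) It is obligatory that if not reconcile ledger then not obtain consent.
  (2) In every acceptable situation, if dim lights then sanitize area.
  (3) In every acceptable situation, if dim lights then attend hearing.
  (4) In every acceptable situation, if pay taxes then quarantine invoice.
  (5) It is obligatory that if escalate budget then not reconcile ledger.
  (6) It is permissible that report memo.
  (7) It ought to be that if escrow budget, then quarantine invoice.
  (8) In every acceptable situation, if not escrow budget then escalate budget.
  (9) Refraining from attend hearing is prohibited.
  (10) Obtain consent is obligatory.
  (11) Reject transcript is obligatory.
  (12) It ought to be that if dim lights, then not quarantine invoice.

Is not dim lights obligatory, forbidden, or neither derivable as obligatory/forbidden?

From premise 10 we have O(obtain_consent).
Premise 1, O(¬reconcile_ledger → ¬obtain_consent), contraposes to O(obtain_consent → reconcile_ledger); with O(obtain_consent) we get O(reconcile_ledger).
Premise 5, O(escalate_budget → ¬reconcile_ledger), contraposes to O(reconcile_ledger → ¬escalate_budget); with O(reconcile_ledger) we get O(¬escalate_budget).
Premise 8 is O(¬escrow_budget → escalate_budget); contrapositively O(¬escalate_budget → escrow_budget). Since O(¬escalate_budget) holds, K gives O(escrow_budget).
Applying K to premise 7 (O(escrow_budget → quarantine_invoice)) and O(escrow_budget) yields O(quarantine_invoice).
Premise 12 is O(dim_lights → ¬quarantine_invoice); contrapositively O(quarantine_invoice → ¬dim_lights). Since O(quarantine_invoice) holds, K gives O(¬dim_lights).
Premises 2, 3, 4, 6, 9, 11 do not contribute to this derivation.
Hence ¬dim_lights is obligatory.

Obligatory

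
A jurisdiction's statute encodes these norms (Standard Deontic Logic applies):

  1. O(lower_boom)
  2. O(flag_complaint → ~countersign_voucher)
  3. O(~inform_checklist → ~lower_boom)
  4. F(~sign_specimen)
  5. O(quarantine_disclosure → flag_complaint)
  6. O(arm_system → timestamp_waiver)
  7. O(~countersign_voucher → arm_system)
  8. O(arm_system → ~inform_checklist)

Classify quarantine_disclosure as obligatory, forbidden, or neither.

Forbidden

From premise 1 we have O(lower_boom).
The contrapositive of premise 3 (O(~inform_checklist → ~lower_boom)) is O(lower_boom → inform_checklist), and O(lower_boom) is already established, so O(inform_checklist).
The contrapositive of premise 8 (O(arm_system → ~inform_checklist)) is O(inform_checklist → ~arm_system), and O(inform_checklist) is already established, so O(~arm_system).
The contrapositive of premise 7 (O(~countersign_voucher → arm_system)) is O(~arm_system → countersign_voucher), and O(~arm_system) is already established, so O(countersign_voucher).
Premise 2 is O(flag_complaint → ~countersign_voucher); contrapositively O(countersign_voucher → ~flag_complaint). Since O(countersign_voucher) holds, K gives O(~flag_complaint).
Premise 5 is O(quarantine_disclosure → flag_complaint); contrapositively O(~flag_complaint → ~quarantine_disclosure). Since O(~flag_complaint) holds, K gives O(~quarantine_disclosure).
Premises 4, 6 do not contribute to this derivation.
Thus O(~quarantine_disclosure), which is F(quarantine_disclosure): quarantine_disclosure is forbidden.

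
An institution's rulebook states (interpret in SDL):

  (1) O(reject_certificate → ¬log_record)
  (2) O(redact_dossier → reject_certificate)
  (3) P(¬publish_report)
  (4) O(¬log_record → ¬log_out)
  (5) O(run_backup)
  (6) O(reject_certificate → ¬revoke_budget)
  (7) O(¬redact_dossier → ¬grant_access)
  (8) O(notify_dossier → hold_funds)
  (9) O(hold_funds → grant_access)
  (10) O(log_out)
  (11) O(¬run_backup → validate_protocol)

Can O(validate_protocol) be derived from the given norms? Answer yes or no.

No

Premise 11 is O(¬run_backup → validate_protocol), but O(¬run_backup) is not derivable from the premises, so it does not yield O(validate_protocol).
No other premise forces O(validate_protocol). An ideal world satisfying every premise can still have validate_protocol false, so O(validate_protocol) is not derivable.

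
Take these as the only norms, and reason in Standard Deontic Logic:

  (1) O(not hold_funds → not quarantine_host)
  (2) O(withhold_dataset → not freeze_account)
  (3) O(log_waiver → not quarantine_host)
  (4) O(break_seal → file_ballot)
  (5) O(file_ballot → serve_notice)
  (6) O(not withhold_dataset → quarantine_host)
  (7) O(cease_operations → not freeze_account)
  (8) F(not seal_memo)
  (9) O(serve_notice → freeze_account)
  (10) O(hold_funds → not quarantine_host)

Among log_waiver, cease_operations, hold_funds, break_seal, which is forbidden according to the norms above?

By case analysis on hold_funds: premise 10 gives O(hold_funds → not quarantine_host) and premise 1 gives O(not hold_funds → not quarantine_host), so O(not quarantine_host) either way.
The contrapositive of premise 6 (O(not withhold_dataset → quarantine_host)) is O(not quarantine_host → withhold_dataset), and O(not quarantine_host) is already established, so O(withhold_dataset).
Premise 2 is O(withhold_dataset → not freeze_account); since O(withhold_dataset), deontic closure gives O(not freeze_account).
Premise 9, O(serve_notice → freeze_account), contraposes to O(not freeze_account → not serve_notice); with O(not freeze_account) we get O(not serve_notice).
Premise 5, O(file_ballot → serve_notice), contraposes to O(not serve_notice → not file_ballot); with O(not serve_notice) we get O(not file_ballot).
Premise 4, O(break_seal → file_ballot), contraposes to O(not file_ballot → not break_seal); with O(not file_ballot) we get O(not break_seal).
So O(not break_seal) holds, i.e. break_seal is forbidden. None of the other listed options is forbidden under the premises.

break_seal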